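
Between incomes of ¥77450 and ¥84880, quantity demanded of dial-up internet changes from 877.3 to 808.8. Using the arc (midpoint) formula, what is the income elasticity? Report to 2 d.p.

-0.89

ΔQ = 808.8 − 877.3 = -68.5; midpoint Q̄ = (877.3 + 808.8)/2 = 843.05.
ΔI = 84880 − 77450 = 7430; midpoint Ī = (77450 + 84880)/2 = 81165.
η = (ΔQ/Q̄) ÷ (ΔI/Ī) = (-68.5/843.05) ÷ (7430/81165) = -0.89.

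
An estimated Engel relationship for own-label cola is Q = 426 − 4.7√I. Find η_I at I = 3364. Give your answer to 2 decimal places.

At I = 3364: Q = 153.400.
dQ/dI = -4.7/(2√I) = -0.0405172 at this income.
η = (dQ/dI)·(I/Q) = -0.0405172 × (3364/153.400) = -0.89.

-0.89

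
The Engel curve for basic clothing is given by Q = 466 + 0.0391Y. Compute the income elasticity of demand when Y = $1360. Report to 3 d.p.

At Y = 1360: Q = 519.176.
dQ/dY = 0.0391.
η = (dQ/dY)·(Y/Q) = 0.0391 × (1360/519.176) = 0.102.

0.102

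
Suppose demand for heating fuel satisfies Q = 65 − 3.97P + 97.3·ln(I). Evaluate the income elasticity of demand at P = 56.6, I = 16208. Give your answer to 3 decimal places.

0.124

At P = 56.6, I = 16208: Q = 783.452.
Holding P constant, ∂Q/∂I = 97.3/I = 0.00600321.
η_I = (∂Q/∂I)·(I/Q) = 0.00600321 × (16208/783.452) = 0.124.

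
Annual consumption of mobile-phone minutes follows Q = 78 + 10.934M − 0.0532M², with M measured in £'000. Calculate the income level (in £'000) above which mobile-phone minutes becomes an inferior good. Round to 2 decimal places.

dQ/dM = 10.934 − 0.1064M.
The good is inferior where dQ/dM < 0. Setting dQ/dM = 0 gives M = 10.934 / 0.1064 = 102.76.

102.76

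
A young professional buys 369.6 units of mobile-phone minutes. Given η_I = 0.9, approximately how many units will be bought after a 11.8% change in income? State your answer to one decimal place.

408.9

%ΔQ ≈ η × %ΔI = 0.9 × 11.8% = 10.62%.
New Q ≈ 369.6 × (1 + 0.1062) = 408.9.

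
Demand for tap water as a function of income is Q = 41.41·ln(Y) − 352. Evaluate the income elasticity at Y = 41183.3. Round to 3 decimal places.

0.470

At Y = 41183.3: Q = 88.014.
dQ/dY = 41.41/Y = 0.0010055 at this income.
η = (dQ/dY)·(Y/Q) = 0.0010055 × (41183.3/88.014) = 0.470.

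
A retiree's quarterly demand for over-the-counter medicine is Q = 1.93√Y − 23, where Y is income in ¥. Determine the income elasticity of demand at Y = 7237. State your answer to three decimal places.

0.581

At Y = 7237: Q = 141.186.
dQ/dY = 1.93/(2√Y) = 0.0113435 at this income.
η = (dQ/dY)·(Y/Q) = 0.0113435 × (7237/141.186) = 0.581.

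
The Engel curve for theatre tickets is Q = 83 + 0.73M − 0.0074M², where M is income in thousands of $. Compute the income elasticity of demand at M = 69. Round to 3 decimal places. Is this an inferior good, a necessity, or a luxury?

At M = 69: Q = 98.1386.
dQ/dM = 0.73 − 0.0148M = -0.29120.
η = (dQ/dM)·(M/Q) = -0.29120 × (69/98.1386) = -0.205.
η < 0 ⇒ inferior good.

-0.205 (inferior good)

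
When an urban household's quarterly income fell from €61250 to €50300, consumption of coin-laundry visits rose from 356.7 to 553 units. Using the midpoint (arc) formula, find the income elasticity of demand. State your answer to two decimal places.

-2.20

ΔQ = 553 − 356.7 = 196.3; midpoint Q̄ = (356.7 + 553)/2 = 454.85.
ΔI = 50300 − 61250 = -10950; midpoint Ī = (61250 + 50300)/2 = 55775.
η = (ΔQ/Q̄) ÷ (ΔI/Ī) = (196.3/454.85) ÷ (-10950/55775) = -2.20.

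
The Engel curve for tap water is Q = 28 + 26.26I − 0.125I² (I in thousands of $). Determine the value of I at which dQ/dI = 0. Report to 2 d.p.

105.04

dQ/dI = 26.26 − 0.25I.
The good is inferior where dQ/dI < 0. Setting dQ/dI = 0 gives I = 26.26 / 0.25 = 105.04.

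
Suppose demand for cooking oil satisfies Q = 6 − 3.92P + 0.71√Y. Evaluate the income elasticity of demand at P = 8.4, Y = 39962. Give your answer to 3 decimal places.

At P = 8.4, Y = 39962: Q = 115.005.
Holding P constant, ∂Q/∂Y = 0.71/(2√Y) = 0.00177584.
η_Y = (∂Q/∂Y)·(Y/Q) = 0.00177584 × (39962/115.005) = 0.617.

0.617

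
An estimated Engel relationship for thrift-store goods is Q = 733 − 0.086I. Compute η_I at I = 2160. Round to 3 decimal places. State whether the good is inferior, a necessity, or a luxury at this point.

-0.339 (inferior good)

At I = 2160: Q = 547.240.
dQ/dI = −0.086.
η = (dQ/dI)·(I/Q) = -0.086 × (2160/547.240) = -0.339.
Since η < 0, the good is an inferior good.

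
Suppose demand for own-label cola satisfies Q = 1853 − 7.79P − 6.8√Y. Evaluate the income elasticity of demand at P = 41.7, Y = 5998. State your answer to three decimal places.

-0.263

At P = 41.7, Y = 5998: Q = 1001.519.
Holding P constant, ∂Q/∂Y = -6.8/(2√Y) = -0.0439011.
η_Y = (∂Q/∂Y)·(Y/Q) = -0.0439011 × (5998/1001.519) = -0.263.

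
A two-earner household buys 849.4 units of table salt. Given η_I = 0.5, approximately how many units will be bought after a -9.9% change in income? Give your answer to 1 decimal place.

807.4

%ΔQ ≈ η × %ΔI = 0.5 × (-9.9%) = -4.95%.
New Q ≈ 849.4 × (1 − 0.0495) = 807.4.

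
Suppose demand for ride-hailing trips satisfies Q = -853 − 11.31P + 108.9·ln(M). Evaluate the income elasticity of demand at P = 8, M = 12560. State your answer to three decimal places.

At P = 8, M = 12560: Q = 84.348.
Holding P constant, ∂Q/∂M = 108.9/M = 0.00867038.
η_M = (∂Q/∂M)·(M/Q) = 0.00867038 × (12560/84.348) = 1.291.

1.291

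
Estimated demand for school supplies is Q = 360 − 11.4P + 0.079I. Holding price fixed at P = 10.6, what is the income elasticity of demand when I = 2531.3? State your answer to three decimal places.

At P = 10.6, I = 2531.3: Q = 439.133.
Holding P constant, ∂Q/∂I = 0.079.
η_I = (∂Q/∂I)·(I/Q) = 0.079 × (2531.3/439.133) = 0.455.

0.455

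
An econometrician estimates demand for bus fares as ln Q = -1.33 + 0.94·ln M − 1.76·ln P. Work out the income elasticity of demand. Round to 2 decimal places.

0.94

In a log-linear demand, the coefficient on ln M is the income elasticity.
So η = 0.94.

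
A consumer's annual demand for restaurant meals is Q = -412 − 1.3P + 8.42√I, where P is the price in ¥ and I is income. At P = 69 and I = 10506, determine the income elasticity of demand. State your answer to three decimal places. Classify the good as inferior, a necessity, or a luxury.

At P = 69, I = 10506: Q = 361.340.
Holding P constant, ∂Q/∂I = 8.42/(2√I) = 0.0410737.
η_I = (∂Q/∂I)·(I/Q) = 0.0410737 × (10506/361.340) = 1.194.
Since η > 1, this is a luxury.

1.194 (luxury)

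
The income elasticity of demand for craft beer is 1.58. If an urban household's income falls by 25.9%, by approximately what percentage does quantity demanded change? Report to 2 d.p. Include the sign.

%ΔQ ≈ η × %ΔI = 1.58 × (-25.9%) = -40.92%.

-40.92%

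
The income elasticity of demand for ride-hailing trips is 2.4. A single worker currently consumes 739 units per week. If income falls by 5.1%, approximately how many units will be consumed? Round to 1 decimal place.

%ΔQ ≈ η × %ΔI = 2.4 × (-5.1%) = -12.24%.
New Q ≈ 739 × (1 − 0.1224) = 648.5.

648.5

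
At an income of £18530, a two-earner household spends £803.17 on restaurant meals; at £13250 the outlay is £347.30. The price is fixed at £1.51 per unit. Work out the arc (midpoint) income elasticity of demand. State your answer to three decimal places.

2.385

With a constant price, Q₁ = 803.17/1.51 = 531.901 and Q₂ = 347.30/1.51 = 230.000 (equivalently, work directly with expenditure since P cancels).
Midpoint %ΔQ = (347.30 − 803.17)/575.24 = -0.79249; midpoint %ΔI = (13250 − 18530)/15890 = -0.33228.
η = -0.79249 / -0.33228 = 2.385.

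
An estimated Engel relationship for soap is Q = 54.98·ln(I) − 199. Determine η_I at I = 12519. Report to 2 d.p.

0.17

At I = 12519: Q = 319.736.
dQ/dI = 54.98/I = 0.00439172 at this income.
η = (dQ/dI)·(I/Q) = 0.00439172 × (12519/319.736) = 0.17.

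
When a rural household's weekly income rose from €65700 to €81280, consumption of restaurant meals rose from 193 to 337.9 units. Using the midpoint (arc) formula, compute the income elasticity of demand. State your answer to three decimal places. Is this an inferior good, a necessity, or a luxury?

ΔQ = 337.9 − 193 = 144.9; midpoint Q̄ = (193 + 337.9)/2 = 265.45.
ΔI = 81280 − 65700 = 15580; midpoint Ī = (65700 + 81280)/2 = 73490.
η = (ΔQ/Q̄) ÷ (ΔI/Ī) = (144.9/265.45) ÷ (15580/73490) = 2.575.
η > 1 ⇒ luxury.

2.575 (luxury)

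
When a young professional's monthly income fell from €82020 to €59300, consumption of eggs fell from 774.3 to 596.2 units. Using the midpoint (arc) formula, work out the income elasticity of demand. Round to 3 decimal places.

ΔQ = 596.2 − 774.3 = -178.1; midpoint Q̄ = (774.3 + 596.2)/2 = 685.25.
ΔI = 59300 − 82020 = -22720; midpoint Ī = (82020 + 59300)/2 = 70660.
η = (ΔQ/Q̄) ÷ (ΔI/Ī) = (-178.1/685.25) ÷ (-22720/70660) = 0.808.

0.808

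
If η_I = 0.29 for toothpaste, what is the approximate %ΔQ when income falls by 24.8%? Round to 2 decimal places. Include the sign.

-7.19%

%ΔQ ≈ η × %ΔI = 0.29 × (-24.8%) = -7.19%.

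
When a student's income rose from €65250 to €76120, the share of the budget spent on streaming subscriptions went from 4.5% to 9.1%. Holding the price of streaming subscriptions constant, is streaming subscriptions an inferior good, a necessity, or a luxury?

The budget share rises as income rises, so η > 1.

luxury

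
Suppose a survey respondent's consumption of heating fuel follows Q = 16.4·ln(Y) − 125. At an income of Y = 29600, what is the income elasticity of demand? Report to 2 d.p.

0.37

At Y = 29600: Q = 43.847.
dQ/dY = 16.4/Y = 0.000554054 at this income.
η = (dQ/dY)·(Y/Q) = 0.000554054 × (29600/43.847) = 0.37.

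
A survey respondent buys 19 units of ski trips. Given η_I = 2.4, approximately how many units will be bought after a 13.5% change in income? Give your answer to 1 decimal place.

%ΔQ ≈ η × %ΔI = 2.4 × 13.5% = 32.4%.
New Q ≈ 19 × (1 + 0.324) = 25.2.

25.2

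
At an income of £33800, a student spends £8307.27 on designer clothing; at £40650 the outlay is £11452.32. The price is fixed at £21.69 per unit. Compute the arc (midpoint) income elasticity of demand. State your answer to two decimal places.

1.73

With a constant price, Q₁ = 8307.27/21.69 = 383.000 and Q₂ = 11452.32/21.69 = 528.000 (equivalently, work directly with expenditure since P cancels).
Midpoint %ΔQ = (11452.32 − 8307.27)/9879.80 = 0.31833; midpoint %ΔI = (40650 − 33800)/37225 = 0.18402.
η = 0.31833 / 0.18402 = 1.73.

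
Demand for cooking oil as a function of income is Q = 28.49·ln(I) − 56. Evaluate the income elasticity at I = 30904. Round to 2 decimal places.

At I = 30904: Q = 238.548.
dQ/dI = 28.49/I = 0.000921887 at this income.
η = (dQ/dI)·(I/Q) = 0.000921887 × (30904/238.548) = 0.12.

0.12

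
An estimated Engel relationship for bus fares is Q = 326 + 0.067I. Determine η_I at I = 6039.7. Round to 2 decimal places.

At I = 6039.7: Q = 730.660.
dQ/dI = 0.067.
η = (dQ/dI)·(I/Q) = 0.067 × (6039.7/730.660) = 0.55.

0.55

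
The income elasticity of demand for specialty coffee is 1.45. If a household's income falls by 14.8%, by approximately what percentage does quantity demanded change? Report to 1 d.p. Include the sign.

%ΔQ ≈ η × %ΔI = 1.45 × (-14.8%) = -21.5%.

-21.5%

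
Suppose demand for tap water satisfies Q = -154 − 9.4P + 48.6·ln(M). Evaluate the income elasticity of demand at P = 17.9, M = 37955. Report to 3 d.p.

At P = 17.9, M = 37955: Q = 190.186.
Holding P constant, ∂Q/∂M = 48.6/M = 0.00128046.
η_M = (∂Q/∂M)·(M/Q) = 0.00128046 × (37955/190.186) = 0.256.

0.256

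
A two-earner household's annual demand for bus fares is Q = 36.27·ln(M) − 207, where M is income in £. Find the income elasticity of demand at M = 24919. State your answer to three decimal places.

At M = 24919: Q = 160.175.
dQ/dM = 36.27/M = 0.00145552 at this income.
η = (dQ/dM)·(M/Q) = 0.00145552 × (24919/160.175) = 0.226.

0.226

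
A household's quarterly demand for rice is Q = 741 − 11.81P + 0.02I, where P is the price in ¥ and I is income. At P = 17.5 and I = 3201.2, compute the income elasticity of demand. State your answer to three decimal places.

At P = 17.5, I = 3201.2: Q = 598.349.
Holding P constant, ∂Q/∂I = 0.02.
η_I = (∂Q/∂I)·(I/Q) = 0.02 × (3201.2/598.349) = 0.107.

0.107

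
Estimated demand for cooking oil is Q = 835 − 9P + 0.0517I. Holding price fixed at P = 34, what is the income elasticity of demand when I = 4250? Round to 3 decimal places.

0.293

At P = 34, I = 4250: Q = 748.725.
Holding P constant, ∂Q/∂I = 0.0517.
η_I = (∂Q/∂I)·(I/Q) = 0.0517 × (4250/748.725) = 0.293.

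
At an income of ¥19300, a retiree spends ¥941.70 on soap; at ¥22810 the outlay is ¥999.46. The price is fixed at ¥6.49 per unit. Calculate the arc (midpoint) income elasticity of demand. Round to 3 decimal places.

0.357

With a constant price, Q₁ = 941.70/6.49 = 145.100 and Q₂ = 999.46/6.49 = 154.000 (equivalently, work directly with expenditure since P cancels).
Midpoint %ΔQ = (999.46 − 941.70)/970.58 = 0.05951; midpoint %ΔI = (22810 − 19300)/21055 = 0.16671.
η = 0.05951 / 0.16671 = 0.357.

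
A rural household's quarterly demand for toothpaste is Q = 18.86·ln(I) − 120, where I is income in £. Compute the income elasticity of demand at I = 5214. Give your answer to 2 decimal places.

0.46

At I = 5214: Q = 41.425.
dQ/dI = 18.86/I = 0.00361718 at this income.
η = (dQ/dI)·(I/Q) = 0.00361718 × (5214/41.425) = 0.46.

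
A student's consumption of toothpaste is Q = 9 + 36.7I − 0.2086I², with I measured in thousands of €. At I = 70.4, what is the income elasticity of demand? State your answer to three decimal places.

0.331

At I = 70.4: Q = 1558.8250.
dQ/dI = 36.7 − 0.4172I = 7.32912.
η = (dQ/dI)·(I/Q) = 7.32912 × (70.4/1558.8250) = 0.331.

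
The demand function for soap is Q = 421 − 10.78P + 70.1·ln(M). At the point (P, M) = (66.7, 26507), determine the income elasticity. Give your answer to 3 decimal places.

At P = 66.7, M = 26507: Q = 415.954.
Holding P constant, ∂Q/∂M = 70.1/M = 0.00264458.
η_M = (∂Q/∂M)·(M/Q) = 0.00264458 × (26507/415.954) = 0.169.

0.169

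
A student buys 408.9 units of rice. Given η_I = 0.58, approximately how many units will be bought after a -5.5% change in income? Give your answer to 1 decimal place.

395.9

%ΔQ ≈ η × %ΔI = 0.58 × (-5.5%) = -3.19%.
New Q ≈ 408.9 × (1 − 0.0319) = 395.9.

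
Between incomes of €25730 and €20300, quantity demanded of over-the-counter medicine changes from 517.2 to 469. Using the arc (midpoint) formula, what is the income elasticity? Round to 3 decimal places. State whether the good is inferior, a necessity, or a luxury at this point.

ΔQ = 469 − 517.2 = -48.2; midpoint Q̄ = (517.2 + 469)/2 = 493.1.
ΔI = 20300 − 25730 = -5430; midpoint Ī = (25730 + 20300)/2 = 23015.
η = (ΔQ/Q̄) ÷ (ΔI/Ī) = (-48.2/493.1) ÷ (-5430/23015) = 0.414.
0 < η < 1 ⇒ necessity.

0.414 (necessity)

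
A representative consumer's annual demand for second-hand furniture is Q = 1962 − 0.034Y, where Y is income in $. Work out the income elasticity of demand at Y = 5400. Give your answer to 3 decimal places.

At Y = 5400: Q = 1778.400.
dQ/dY = −0.034.
η = (dQ/dY)·(Y/Q) = -0.034 × (5400/1778.400) = -0.103.

-0.103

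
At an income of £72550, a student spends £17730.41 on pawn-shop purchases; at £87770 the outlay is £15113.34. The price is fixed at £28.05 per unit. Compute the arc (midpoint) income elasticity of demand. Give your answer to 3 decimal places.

-0.839

With a constant price, Q₁ = 17730.41/28.05 = 632.100 and Q₂ = 15113.34/28.05 = 538.800 (equivalently, work directly with expenditure since P cancels).
Midpoint %ΔQ = (15113.34 − 17730.41)/16421.88 = -0.15936; midpoint %ΔI = (87770 − 72550)/80160 = 0.18987.
η = -0.15936 / 0.18987 = -0.839.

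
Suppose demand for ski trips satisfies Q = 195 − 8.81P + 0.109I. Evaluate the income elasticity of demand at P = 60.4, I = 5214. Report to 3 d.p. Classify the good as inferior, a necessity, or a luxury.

At P = 60.4, I = 5214: Q = 231.202.
Holding P constant, ∂Q/∂I = 0.109.
η_I = (∂Q/∂I)·(I/Q) = 0.109 × (5214/231.202) = 2.458.
Since η > 1, this is a luxury.

2.458 (luxury)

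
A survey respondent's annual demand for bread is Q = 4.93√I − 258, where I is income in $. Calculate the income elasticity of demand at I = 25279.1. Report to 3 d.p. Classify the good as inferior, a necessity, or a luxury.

At I = 25279.1: Q = 525.841.
dQ/dI = 4.93/(2√I) = 0.0155037 at this income.
η = (dQ/dI)·(I/Q) = 0.0155037 × (25279.1/525.841) = 0.745.
Since 0 < η < 1, the good is a necessity.

0.745 (necessity)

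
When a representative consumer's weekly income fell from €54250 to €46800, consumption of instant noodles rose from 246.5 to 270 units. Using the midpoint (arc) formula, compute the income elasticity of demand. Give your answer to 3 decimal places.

-0.617

ΔQ = 270 − 246.5 = 23.5; midpoint Q̄ = (246.5 + 270)/2 = 258.25.
ΔI = 46800 − 54250 = -7450; midpoint Ī = (54250 + 46800)/2 = 50525.
η = (ΔQ/Q̄) ÷ (ΔI/Ī) = (23.5/258.25) ÷ (-7450/50525) = -0.617.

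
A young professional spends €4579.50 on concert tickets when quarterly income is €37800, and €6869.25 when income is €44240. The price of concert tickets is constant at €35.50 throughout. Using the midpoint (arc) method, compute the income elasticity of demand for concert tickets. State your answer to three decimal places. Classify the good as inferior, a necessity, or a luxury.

2.548 (luxury)

With a constant price, Q₁ = 4579.50/35.50 = 129.000 and Q₂ = 6869.25/35.50 = 193.500 (equivalently, work directly with expenditure since P cancels).
Midpoint %ΔQ = (6869.25 − 4579.50)/5724.38 = 0.40000; midpoint %ΔI = (44240 − 37800)/41020 = 0.15700.
η = 0.40000 / 0.15700 = 2.548.
η > 1 ⇒ luxury.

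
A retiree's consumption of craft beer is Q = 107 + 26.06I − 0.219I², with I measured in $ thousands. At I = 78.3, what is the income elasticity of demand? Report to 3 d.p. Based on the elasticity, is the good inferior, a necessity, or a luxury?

At I = 78.3: Q = 804.8331.
dQ/dI = 26.06 − 0.438I = -8.23540.
η = (dQ/dI)·(I/Q) = -8.23540 × (78.3/804.8331) = -0.801.
η < 0 ⇒ inferior good.

-0.801 (inferior good)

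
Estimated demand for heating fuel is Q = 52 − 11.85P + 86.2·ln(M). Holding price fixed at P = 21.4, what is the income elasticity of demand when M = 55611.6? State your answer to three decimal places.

0.116

At P = 21.4, M = 55611.6: Q = 740.244.
Holding P constant, ∂Q/∂M = 86.2/M = 0.00155004.
η_M = (∂Q/∂M)·(M/Q) = 0.00155004 × (55611.6/740.244) = 0.116.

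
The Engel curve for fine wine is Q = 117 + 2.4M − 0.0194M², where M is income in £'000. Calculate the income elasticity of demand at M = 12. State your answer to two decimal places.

At M = 12: Q = 143.0064.
dQ/dM = 2.4 − 0.0388M = 1.93440.
η = (dQ/dM)·(M/Q) = 1.93440 × (12/143.0064) = 0.16.

0.16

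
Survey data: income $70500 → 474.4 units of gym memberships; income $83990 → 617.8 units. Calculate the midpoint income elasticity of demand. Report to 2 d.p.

ΔQ = 617.8 − 474.4 = 143.4; midpoint Q̄ = (474.4 + 617.8)/2 = 546.1.
ΔI = 83990 − 70500 = 13490; midpoint Ī = (70500 + 83990)/2 = 77245.
η = (ΔQ/Q̄) ÷ (ΔI/Ī) = (143.4/546.1) ÷ (13490/77245) = 1.50.

1.50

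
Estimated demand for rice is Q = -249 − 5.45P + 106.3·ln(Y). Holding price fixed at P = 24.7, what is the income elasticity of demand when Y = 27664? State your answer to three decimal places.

At P = 24.7, Y = 27664: Q = 703.609.
Holding P constant, ∂Q/∂Y = 106.3/Y = 0.00384254.
η_Y = (∂Q/∂Y)·(Y/Q) = 0.00384254 × (27664/703.609) = 0.151.

0.151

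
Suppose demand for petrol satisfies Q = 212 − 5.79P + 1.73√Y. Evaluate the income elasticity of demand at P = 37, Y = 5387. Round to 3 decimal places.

At P = 37, Y = 5387: Q = 124.745.
Holding P constant, ∂Q/∂Y = 1.73/(2√Y) = 0.0117854.
η_Y = (∂Q/∂Y)·(Y/Q) = 0.0117854 × (5387/124.745) = 0.509.

0.509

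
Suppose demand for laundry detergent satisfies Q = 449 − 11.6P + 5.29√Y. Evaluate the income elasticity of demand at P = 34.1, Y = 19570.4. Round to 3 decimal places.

0.466

At P = 34.1, Y = 19570.4: Q = 793.481.
Holding P constant, ∂Q/∂Y = 5.29/(2√Y) = 0.0189071.
η_Y = (∂Q/∂Y)·(Y/Q) = 0.0189071 × (19570.4/793.481) = 0.466.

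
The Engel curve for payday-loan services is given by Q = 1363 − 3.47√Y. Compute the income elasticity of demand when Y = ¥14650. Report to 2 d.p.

-0.22

At Y = 14650: Q = 943.001.
dQ/dY = -3.47/(2√Y) = -0.0143344 at this income.
η = (dQ/dY)·(Y/Q) = -0.0143344 × (14650/943.001) = -0.22.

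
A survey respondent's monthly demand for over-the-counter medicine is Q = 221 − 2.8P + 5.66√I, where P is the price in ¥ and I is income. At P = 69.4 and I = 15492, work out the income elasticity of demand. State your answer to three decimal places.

0.482

At P = 69.4, I = 15492: Q = 731.162.
Holding P constant, ∂Q/∂I = 5.66/(2√I) = 0.022737.
η_I = (∂Q/∂I)·(I/Q) = 0.022737 × (15492/731.162) = 0.482.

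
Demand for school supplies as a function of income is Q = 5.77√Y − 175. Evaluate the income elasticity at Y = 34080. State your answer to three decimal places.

At Y = 34080: Q = 890.186.
dQ/dY = 5.77/(2√Y) = 0.0156277 at this income.
η = (dQ/dY)·(Y/Q) = 0.0156277 × (34080/890.186) = 0.598.

0.598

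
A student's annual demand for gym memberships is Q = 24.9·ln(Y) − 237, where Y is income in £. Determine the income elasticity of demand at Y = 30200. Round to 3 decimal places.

1.254

At Y = 30200: Q = 19.858.
dQ/dY = 24.9/Y = 0.000824503 at this income.
η = (dQ/dY)·(Y/Q) = 0.000824503 × (30200/19.858) = 1.254.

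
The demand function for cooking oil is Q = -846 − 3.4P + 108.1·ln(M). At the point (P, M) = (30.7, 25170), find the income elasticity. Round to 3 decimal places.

0.745

At P = 30.7, M = 25170: Q = 145.041.
Holding P constant, ∂Q/∂M = 108.1/M = 0.0042948.
η_M = (∂Q/∂M)·(M/Q) = 0.0042948 × (25170/145.041) = 0.745.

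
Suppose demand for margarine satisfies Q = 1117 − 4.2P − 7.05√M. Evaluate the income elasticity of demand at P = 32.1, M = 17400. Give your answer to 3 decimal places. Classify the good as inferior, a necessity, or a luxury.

At P = 32.1, M = 17400: Q = 52.221.
Holding P constant, ∂Q/∂M = -7.05/(2√M) = -0.026723.
η_M = (∂Q/∂M)·(M/Q) = -0.026723 × (17400/52.221) = -8.904.
Since η < 0, this is an inferior good.

-8.904 (inferior good)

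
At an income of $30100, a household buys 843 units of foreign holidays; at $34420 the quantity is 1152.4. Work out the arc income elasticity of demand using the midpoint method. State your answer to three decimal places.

2.316

ΔQ = 1152.4 − 843 = 309.4; midpoint Q̄ = (843 + 1152.4)/2 = 997.7.
ΔI = 34420 − 30100 = 4320; midpoint Ī = (30100 + 34420)/2 = 32260.
η = (ΔQ/Q̄) ÷ (ΔI/Ī) = (309.4/997.7) ÷ (4320/32260) = 2.316.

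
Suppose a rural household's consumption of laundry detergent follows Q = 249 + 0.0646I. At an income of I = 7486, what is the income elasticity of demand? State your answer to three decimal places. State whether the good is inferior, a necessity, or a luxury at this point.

At I = 7486: Q = 732.596.
dQ/dI = 0.0646.
η = (dQ/dI)·(I/Q) = 0.0646 × (7486/732.596) = 0.660.
Since 0 < η < 1, the good is a necessity.

0.660 (necessity)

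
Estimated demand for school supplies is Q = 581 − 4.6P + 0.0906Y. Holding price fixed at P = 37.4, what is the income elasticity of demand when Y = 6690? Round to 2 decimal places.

0.60

At P = 37.4, Y = 6690: Q = 1015.074.
Holding P constant, ∂Q/∂Y = 0.0906.
η_Y = (∂Q/∂Y)·(Y/Q) = 0.0906 × (6690/1015.074) = 0.60.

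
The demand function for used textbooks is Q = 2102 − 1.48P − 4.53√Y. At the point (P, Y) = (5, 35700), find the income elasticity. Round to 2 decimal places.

At P = 5, Y = 35700: Q = 1238.682.
Holding P constant, ∂Q/∂Y = -4.53/(2√Y) = -0.0119877.
η_Y = (∂Q/∂Y)·(Y/Q) = -0.0119877 × (35700/1238.682) = -0.35.

-0.35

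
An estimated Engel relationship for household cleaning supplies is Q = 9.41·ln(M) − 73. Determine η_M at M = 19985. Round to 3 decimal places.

At M = 19985: Q = 20.185.
dQ/dM = 9.41/M = 0.000470853 at this income.
η = (dQ/dM)·(M/Q) = 0.000470853 × (19985/20.185) = 0.466.

0.466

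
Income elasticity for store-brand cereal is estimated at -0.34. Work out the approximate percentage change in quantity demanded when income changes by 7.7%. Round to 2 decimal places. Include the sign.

-2.62%

%ΔQ ≈ η × %ΔI = -0.34 × 7.7% = -2.62%.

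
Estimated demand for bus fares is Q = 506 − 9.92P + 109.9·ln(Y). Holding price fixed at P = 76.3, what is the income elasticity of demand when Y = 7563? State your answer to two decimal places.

At P = 76.3, Y = 7563: Q = 730.623.
Holding P constant, ∂Q/∂Y = 109.9/Y = 0.0145313.
η_Y = (∂Q/∂Y)·(Y/Q) = 0.0145313 × (7563/730.623) = 0.15.

0.15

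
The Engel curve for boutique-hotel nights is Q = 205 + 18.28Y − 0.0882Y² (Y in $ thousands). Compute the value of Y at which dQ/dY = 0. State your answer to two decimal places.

103.63

dQ/dY = 18.28 − 0.1764Y.
The good is inferior where dQ/dY < 0. Setting dQ/dY = 0 gives Y = 18.28 / 0.1764 = 103.63.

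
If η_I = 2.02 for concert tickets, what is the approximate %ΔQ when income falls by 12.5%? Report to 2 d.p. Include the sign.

-25.25%

%ΔQ ≈ η × %ΔI = 2.02 × (-12.5%) = -25.25%.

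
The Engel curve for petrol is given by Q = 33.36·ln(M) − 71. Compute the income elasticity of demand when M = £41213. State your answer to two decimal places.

At M = 41213: Q = 283.500.
dQ/dM = 33.36/M = 0.000809453 at this income.
η = (dQ/dM)·(M/Q) = 0.000809453 × (41213/283.500) = 0.12.

0.12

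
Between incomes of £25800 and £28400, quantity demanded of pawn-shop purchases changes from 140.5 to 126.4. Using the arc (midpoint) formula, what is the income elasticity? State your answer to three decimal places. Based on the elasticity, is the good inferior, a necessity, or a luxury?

ΔQ = 126.4 − 140.5 = -14.1; midpoint Q̄ = (140.5 + 126.4)/2 = 133.45.
ΔI = 28400 − 25800 = 2600; midpoint Ī = (25800 + 28400)/2 = 27100.
η = (ΔQ/Q̄) ÷ (ΔI/Ī) = (-14.1/133.45) ÷ (2600/27100) = -1.101.
η < 0 ⇒ inferior good.

-1.101 (inferior good)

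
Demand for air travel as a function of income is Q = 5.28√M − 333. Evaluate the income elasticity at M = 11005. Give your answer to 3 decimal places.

At M = 11005: Q = 220.897.
dQ/dM = 5.28/(2√M) = 0.0251657 at this income.
η = (dQ/dM)·(M/Q) = 0.0251657 × (11005/220.897) = 1.254.

1.254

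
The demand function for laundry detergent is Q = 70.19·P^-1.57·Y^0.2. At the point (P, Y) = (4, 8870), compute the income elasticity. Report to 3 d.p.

For a multiplicative demand Q = A·P^α·Y^β, the income elasticity is β everywhere.
Here β = 0.2, so η = 0.200.

0.200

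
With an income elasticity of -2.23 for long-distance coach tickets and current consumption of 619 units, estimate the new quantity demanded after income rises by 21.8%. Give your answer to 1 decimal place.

%ΔQ ≈ η × %ΔI = -2.23 × 21.8% = -48.614%.
New Q ≈ 619 × (1 − 0.48614) = 318.1.

318.1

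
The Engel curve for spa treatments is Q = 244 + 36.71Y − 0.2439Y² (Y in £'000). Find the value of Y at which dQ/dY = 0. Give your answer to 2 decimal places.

75.26

dQ/dY = 36.71 − 0.4878Y.
The good is inferior where dQ/dY < 0. Setting dQ/dY = 0 gives Y = 36.71 / 0.4878 = 75.26.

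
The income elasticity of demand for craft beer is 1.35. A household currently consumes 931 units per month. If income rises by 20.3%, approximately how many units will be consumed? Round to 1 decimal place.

1186.1

%ΔQ ≈ η × %ΔI = 1.35 × 20.3% = 27.405%.
New Q ≈ 931 × (1 + 0.27405) = 1186.1.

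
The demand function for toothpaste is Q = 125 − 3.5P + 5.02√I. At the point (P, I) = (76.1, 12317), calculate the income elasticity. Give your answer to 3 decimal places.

At P = 76.1, I = 12317: Q = 415.780.
Holding P constant, ∂Q/∂I = 5.02/(2√I) = 0.0226163.
η_I = (∂Q/∂I)·(I/Q) = 0.0226163 × (12317/415.780) = 0.670.

0.670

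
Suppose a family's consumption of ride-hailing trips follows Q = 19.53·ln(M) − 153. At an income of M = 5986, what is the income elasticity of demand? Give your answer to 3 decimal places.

At M = 5986: Q = 16.856.
dQ/dM = 19.53/M = 0.00326261 at this income.
η = (dQ/dM)·(M/Q) = 0.00326261 × (5986/16.856) = 1.159.

1.159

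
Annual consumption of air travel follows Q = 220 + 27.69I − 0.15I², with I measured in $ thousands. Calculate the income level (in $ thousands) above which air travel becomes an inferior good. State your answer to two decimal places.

dQ/dI = 27.69 − 0.3I.
The good is inferior where dQ/dI < 0. Setting dQ/dI = 0 gives I = 27.69 / 0.3 = 92.30.

92.30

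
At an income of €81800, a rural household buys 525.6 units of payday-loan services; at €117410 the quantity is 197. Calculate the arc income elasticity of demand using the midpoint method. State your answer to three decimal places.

ΔQ = 197 − 525.6 = -328.6; midpoint Q̄ = (525.6 + 197)/2 = 361.3.
ΔI = 117410 − 81800 = 35610; midpoint Ī = (81800 + 117410)/2 = 99605.
η = (ΔQ/Q̄) ÷ (ΔI/Ī) = (-328.6/361.3) ÷ (35610/99605) = -2.544.

-2.544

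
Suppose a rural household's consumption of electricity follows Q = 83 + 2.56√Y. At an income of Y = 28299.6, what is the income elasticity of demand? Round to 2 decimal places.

At Y = 28299.6: Q = 513.656.
dQ/dY = 2.56/(2√Y) = 0.00760886 at this income.
η = (dQ/dY)·(Y/Q) = 0.00760886 × (28299.6/513.656) = 0.42.

0.42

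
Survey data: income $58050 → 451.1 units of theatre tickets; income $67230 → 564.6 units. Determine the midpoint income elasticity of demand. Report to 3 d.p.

1.525

ΔQ = 564.6 − 451.1 = 113.5; midpoint Q̄ = (451.1 + 564.6)/2 = 507.85.
ΔI = 67230 − 58050 = 9180; midpoint Ī = (58050 + 67230)/2 = 62640.
η = (ΔQ/Q̄) ÷ (ΔI/Ī) = (113.5/507.85) ÷ (9180/62640) = 1.525.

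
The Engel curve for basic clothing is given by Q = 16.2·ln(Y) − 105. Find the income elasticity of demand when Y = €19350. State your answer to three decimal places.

0.295

At Y = 19350: Q = 54.901.
dQ/dY = 16.2/Y = 0.000837209 at this income.
η = (dQ/dY)·(Y/Q) = 0.000837209 × (19350/54.901) = 0.295.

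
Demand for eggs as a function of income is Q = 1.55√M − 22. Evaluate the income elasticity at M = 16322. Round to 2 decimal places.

At M = 16322: Q = 176.024.
dQ/dM = 1.55/(2√M) = 0.00606618 at this income.
η = (dQ/dM)·(M/Q) = 0.00606618 × (16322/176.024) = 0.56.

0.56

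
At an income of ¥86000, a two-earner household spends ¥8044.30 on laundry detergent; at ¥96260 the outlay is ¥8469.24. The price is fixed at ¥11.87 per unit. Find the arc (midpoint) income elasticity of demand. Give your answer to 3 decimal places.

With a constant price, Q₁ = 8044.30/11.87 = 677.700 and Q₂ = 8469.24/11.87 = 713.500 (equivalently, work directly with expenditure since P cancels).
Midpoint %ΔQ = (8469.24 − 8044.30)/8256.77 = 0.05147; midpoint %ΔI = (96260 − 86000)/91130 = 0.11259.
η = 0.05147 / 0.11259 = 0.457.

0.457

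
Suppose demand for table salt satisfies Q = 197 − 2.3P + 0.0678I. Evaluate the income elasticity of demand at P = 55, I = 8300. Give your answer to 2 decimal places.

0.89

At P = 55, I = 8300: Q = 633.240.
Holding P constant, ∂Q/∂I = 0.0678.
η_I = (∂Q/∂I)·(I/Q) = 0.0678 × (8300/633.240) = 0.89.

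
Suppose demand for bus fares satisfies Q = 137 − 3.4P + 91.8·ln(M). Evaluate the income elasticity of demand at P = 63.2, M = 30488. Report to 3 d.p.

0.106

At P = 63.2, M = 30488: Q = 869.963.
Holding P constant, ∂Q/∂M = 91.8/M = 0.00301102.
η_M = (∂Q/∂M)·(M/Q) = 0.00301102 × (30488/869.963) = 0.106.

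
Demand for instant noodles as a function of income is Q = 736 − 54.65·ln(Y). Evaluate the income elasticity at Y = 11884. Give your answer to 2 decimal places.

-0.24

At Y = 11884: Q = 223.222.
dQ/dY = -54.65/Y = -0.00459862 at this income.
η = (dQ/dY)·(Y/Q) = -0.00459862 × (11884/223.222) = -0.24.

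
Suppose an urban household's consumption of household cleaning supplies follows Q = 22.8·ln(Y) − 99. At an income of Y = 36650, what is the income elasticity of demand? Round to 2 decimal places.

At Y = 36650: Q = 140.609.
dQ/dY = 22.8/Y = 0.000622101 at this income.
η = (dQ/dY)·(Y/Q) = 0.000622101 × (36650/140.609) = 0.16.

0.16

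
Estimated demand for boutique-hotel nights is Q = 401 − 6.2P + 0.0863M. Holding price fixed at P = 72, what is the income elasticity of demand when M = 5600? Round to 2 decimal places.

1.10

At P = 72, M = 5600: Q = 437.880.
Holding P constant, ∂Q/∂M = 0.0863.
η_M = (∂Q/∂M)·(M/Q) = 0.0863 × (5600/437.880) = 1.10.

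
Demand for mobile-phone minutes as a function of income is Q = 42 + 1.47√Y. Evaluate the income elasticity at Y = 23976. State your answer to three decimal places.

0.422

At Y = 23976: Q = 269.618.
dQ/dY = 1.47/(2√Y) = 0.00474678 at this income.
η = (dQ/dY)·(Y/Q) = 0.00474678 × (23976/269.618) = 0.422.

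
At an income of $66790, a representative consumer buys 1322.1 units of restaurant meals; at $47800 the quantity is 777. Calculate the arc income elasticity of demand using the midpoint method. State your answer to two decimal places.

ΔQ = 777 − 1322.1 = -545.1; midpoint Q̄ = (1322.1 + 777)/2 = 1049.55.
ΔI = 47800 − 66790 = -18990; midpoint Ī = (66790 + 47800)/2 = 57295.
η = (ΔQ/Q̄) ÷ (ΔI/Ī) = (-545.1/1049.55) ÷ (-18990/57295) = 1.57.

1.57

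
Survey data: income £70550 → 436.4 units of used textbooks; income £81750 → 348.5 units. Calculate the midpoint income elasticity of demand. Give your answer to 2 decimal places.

ΔQ = 348.5 − 436.4 = -87.9; midpoint Q̄ = (436.4 + 348.5)/2 = 392.45.
ΔI = 81750 − 70550 = 11200; midpoint Ī = (70550 + 81750)/2 = 76150.
η = (ΔQ/Q̄) ÷ (ΔI/Ī) = (-87.9/392.45) ÷ (11200/76150) = -1.52.

-1.52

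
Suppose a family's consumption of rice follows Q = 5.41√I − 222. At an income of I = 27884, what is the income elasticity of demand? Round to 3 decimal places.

At I = 27884: Q = 681.389.
dQ/dI = 5.41/(2√I) = 0.0161991 at this income.
η = (dQ/dI)·(I/Q) = 0.0161991 × (27884/681.389) = 0.663.

0.663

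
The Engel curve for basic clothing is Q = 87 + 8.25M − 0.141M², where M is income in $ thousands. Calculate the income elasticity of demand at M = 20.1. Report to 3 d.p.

0.265

At M = 20.1: Q = 195.8596.
dQ/dM = 8.25 − 0.282M = 2.58180.
η = (dQ/dM)·(M/Q) = 2.58180 × (20.1/195.8596) = 0.265.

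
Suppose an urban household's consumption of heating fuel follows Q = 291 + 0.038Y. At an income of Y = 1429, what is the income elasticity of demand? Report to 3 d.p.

At Y = 1429: Q = 345.302.
dQ/dY = 0.038.
η = (dQ/dY)·(Y/Q) = 0.038 × (1429/345.302) = 0.157.

0.157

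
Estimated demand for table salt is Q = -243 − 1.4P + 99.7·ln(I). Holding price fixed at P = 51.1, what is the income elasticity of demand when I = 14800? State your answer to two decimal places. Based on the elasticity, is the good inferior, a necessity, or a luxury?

At P = 51.1, I = 14800: Q = 642.818.
Holding P constant, ∂Q/∂I = 99.7/I = 0.00673649.
η_I = (∂Q/∂I)·(I/Q) = 0.00673649 × (14800/642.818) = 0.16.
Since 0 < η < 1, this is a necessity.

0.16 (necessity)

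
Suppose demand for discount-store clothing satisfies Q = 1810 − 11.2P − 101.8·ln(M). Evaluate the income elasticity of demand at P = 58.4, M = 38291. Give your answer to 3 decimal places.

-1.247

At P = 58.4, M = 38291: Q = 81.628.
Holding P constant, ∂Q/∂M = -101.8/M = -0.00265859.
η_M = (∂Q/∂M)·(M/Q) = -0.00265859 × (38291/81.628) = -1.247.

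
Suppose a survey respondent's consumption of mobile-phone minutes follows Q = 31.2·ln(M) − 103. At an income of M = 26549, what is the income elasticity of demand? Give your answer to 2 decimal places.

0.15

At M = 26549: Q = 214.827.
dQ/dM = 31.2/M = 0.00117519 at this income.
η = (dQ/dM)·(M/Q) = 0.00117519 × (26549/214.827) = 0.15.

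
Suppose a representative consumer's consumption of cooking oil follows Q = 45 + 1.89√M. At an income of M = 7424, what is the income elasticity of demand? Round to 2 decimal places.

0.39

At M = 7424: Q = 207.847.
dQ/dM = 1.89/(2√M) = 0.0109676 at this income.
η = (dQ/dM)·(M/Q) = 0.0109676 × (7424/207.847) = 0.39.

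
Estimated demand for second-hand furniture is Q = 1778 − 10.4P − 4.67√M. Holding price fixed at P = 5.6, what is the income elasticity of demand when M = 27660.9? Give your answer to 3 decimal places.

At P = 5.6, M = 27660.9: Q = 943.066.
Holding P constant, ∂Q/∂M = -4.67/(2√M) = -0.0140396.
η_M = (∂Q/∂M)·(M/Q) = -0.0140396 × (27660.9/943.066) = -0.412.

-0.412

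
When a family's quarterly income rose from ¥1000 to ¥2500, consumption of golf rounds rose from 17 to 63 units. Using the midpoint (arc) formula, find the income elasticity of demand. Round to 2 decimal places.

1.34

ΔQ = 63 − 17 = 46; midpoint Q̄ = (17 + 63)/2 = 40.
ΔI = 2500 − 1000 = 1500; midpoint Ī = (1000 + 2500)/2 = 1750.
η = (ΔQ/Q̄) ÷ (ΔI/Ī) = (46/40) ÷ (1500/1750) = 1.34.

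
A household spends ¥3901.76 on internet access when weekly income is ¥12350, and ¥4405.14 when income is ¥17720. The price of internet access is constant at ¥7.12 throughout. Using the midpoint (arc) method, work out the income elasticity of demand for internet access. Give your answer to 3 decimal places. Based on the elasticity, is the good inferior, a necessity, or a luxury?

0.339 (necessity)

With a constant price, Q₁ = 3901.76/7.12 = 548.000 and Q₂ = 4405.14/7.12 = 618.699 (equivalently, work directly with expenditure since P cancels).
Midpoint %ΔQ = (4405.14 − 3901.76)/4153.45 = 0.12120; midpoint %ΔI = (17720 − 12350)/15035 = 0.35717.
η = 0.12120 / 0.35717 = 0.339.
0 < η < 1 ⇒ necessity.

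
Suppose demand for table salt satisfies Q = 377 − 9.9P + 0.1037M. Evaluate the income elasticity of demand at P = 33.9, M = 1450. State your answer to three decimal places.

0.784

At P = 33.9, M = 1450: Q = 191.755.
Holding P constant, ∂Q/∂M = 0.1037.
η_M = (∂Q/∂M)·(M/Q) = 0.1037 × (1450/191.755) = 0.784.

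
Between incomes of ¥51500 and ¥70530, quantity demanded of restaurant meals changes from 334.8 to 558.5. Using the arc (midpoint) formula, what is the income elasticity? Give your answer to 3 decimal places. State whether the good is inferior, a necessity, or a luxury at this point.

ΔQ = 558.5 − 334.8 = 223.7; midpoint Q̄ = (334.8 + 558.5)/2 = 446.65.
ΔI = 70530 − 51500 = 19030; midpoint Ī = (51500 + 70530)/2 = 61015.
η = (ΔQ/Q̄) ÷ (ΔI/Ī) = (223.7/446.65) ÷ (19030/61015) = 1.606.
η > 1 ⇒ luxury.

1.606 (luxury)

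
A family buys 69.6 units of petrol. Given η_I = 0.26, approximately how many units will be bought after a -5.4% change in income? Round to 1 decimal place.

%ΔQ ≈ η × %ΔI = 0.26 × (-5.4%) = -1.404%.
New Q ≈ 69.6 × (1 − 0.01404) = 68.6.

68.6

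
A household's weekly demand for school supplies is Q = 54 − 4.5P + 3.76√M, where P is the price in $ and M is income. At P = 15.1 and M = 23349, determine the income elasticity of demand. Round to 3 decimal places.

At P = 15.1, M = 23349: Q = 560.592.
Holding P constant, ∂Q/∂M = 3.76/(2√M) = 0.0123034.
η_M = (∂Q/∂M)·(M/Q) = 0.0123034 × (23349/560.592) = 0.512.

0.512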